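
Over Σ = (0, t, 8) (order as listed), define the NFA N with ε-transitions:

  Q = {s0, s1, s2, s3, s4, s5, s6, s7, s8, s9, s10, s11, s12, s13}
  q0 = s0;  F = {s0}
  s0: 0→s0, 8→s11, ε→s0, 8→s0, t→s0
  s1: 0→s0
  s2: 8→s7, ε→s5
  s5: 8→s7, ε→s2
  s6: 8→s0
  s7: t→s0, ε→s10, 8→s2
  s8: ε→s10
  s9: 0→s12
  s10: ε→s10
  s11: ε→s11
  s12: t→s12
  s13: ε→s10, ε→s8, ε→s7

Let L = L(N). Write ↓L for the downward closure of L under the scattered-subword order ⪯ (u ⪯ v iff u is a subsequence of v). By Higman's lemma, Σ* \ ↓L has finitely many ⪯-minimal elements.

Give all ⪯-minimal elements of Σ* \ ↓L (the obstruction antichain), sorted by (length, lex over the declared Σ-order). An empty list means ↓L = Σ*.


Antichain: [].

|Q|=14, |F|=1, |δ|=22 (10 ε).
min D↑ (1 st, q0=0, F={}): 0:0→0,t→0,8→0.
L(D↑) = ∅; no obstructions.


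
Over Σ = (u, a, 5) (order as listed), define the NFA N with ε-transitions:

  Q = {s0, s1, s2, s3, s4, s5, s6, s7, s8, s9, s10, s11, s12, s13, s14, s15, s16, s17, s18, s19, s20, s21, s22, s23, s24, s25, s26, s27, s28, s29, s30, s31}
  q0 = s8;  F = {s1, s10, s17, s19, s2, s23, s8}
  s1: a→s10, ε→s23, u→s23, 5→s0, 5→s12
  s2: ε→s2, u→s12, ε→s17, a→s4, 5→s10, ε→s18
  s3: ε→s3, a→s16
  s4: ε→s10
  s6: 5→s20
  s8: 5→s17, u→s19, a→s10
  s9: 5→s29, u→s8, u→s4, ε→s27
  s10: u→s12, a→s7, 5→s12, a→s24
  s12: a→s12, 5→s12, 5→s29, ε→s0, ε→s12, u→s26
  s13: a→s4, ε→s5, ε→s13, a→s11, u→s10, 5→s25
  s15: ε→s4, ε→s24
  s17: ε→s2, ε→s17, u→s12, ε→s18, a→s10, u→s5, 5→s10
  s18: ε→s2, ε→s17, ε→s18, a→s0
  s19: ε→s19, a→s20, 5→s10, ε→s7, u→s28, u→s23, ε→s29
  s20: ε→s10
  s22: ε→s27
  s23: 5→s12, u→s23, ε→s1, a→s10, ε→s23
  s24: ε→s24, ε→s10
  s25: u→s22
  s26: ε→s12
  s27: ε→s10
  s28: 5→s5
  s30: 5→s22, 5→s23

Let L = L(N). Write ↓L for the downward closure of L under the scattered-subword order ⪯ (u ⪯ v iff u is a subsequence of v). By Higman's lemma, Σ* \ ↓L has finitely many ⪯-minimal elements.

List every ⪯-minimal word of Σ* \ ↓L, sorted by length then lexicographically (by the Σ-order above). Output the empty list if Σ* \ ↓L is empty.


Antichain: [au, a5, 5u, uu5, u55, 555].

|Q|=32, |F|=7, |δ|=73 (30 ε).
min D↑ (6 st, q0=0, F={5}): 0:u→1,a→2,5→3 1:u→4,a→2,5→2 2:u→5,a→2,5→5 3:u→5,a→2,5→2 4:u→4,a→2,5→5 5:u→5,a→5,5→5 [Hopcroft].
'au': |S_i|=[18, 9, 4] end={s0,s12,s26,s29} rej; 2/2 del acc.
'a5': |S_i|=[18, 9, 4] end={s0,s12,s26,s29} ∉↓L; 2/2 deletions ∈↓L.
'5u': N↓-sim [18, 12, 5] end={s0,s12,s26,s29,s5} — reject; 2/2 deletions ∈↓L.
'uu5': N↓-sim [18, 13, 11, 5] end={s0,s12,s26,s29,s5} rej; 3/3 del acc.
'u55': |S_i|=[18, 13, 8, 4] end={s0,s12,s26,s29} — reject; 3/3 single-dels accept.
'555': run [18, 12, 7, 4] end={s0,s12,s26,s29} rej; 3/3 deletions ∈↓L.
6 minimals (antichain).


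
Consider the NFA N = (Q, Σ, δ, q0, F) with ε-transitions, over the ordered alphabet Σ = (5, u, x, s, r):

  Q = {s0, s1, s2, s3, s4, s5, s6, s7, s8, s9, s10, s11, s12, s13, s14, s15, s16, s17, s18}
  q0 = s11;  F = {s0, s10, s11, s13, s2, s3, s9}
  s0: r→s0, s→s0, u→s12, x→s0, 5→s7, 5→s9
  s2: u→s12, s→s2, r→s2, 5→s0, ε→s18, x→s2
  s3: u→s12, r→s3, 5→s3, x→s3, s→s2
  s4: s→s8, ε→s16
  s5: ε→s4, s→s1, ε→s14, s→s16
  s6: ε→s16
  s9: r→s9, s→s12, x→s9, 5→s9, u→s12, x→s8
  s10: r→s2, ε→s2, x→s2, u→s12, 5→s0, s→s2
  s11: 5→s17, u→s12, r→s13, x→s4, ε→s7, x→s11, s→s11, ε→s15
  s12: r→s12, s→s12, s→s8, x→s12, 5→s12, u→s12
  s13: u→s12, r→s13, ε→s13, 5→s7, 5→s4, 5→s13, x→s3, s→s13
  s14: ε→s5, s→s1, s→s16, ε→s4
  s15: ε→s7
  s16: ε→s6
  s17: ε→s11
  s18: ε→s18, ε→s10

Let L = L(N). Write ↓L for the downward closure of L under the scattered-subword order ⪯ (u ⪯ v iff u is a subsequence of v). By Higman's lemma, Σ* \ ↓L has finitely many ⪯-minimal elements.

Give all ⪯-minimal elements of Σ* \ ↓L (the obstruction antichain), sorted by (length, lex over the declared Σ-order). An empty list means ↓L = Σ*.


min(Σ*\↓L) = [u, rxs55s].

|Q|=19, |F|=7, |δ|=67 (16 ε).
min D↑ (7 st, q0=0, F={1}): 0:5→0,u→1,x→0,s→0,r→2 1:5→1,u→1,x→1,s→1,r→1 2:5→2,u→1,x→3,s→2,r→2 3:5→3,u→1,x→3,s→4,r→3 4:5→5,u→1,x→4,s→4,r→4 5:5→6,u→1,x→5,s→5,r→5 6:5→6,u→1,x→6,s→1,r→6 [Hopcroft].
'u': N↓-sim [16, 2] end={s12,s8} — reject; 1/1 deletions ∈↓L.
'rxs55s': run [16, 13, 9, 8, 5, 4, 2] end={s12,s8} rej; 6/6 deletions ∈↓L.
2 words, ⪯-incomp.


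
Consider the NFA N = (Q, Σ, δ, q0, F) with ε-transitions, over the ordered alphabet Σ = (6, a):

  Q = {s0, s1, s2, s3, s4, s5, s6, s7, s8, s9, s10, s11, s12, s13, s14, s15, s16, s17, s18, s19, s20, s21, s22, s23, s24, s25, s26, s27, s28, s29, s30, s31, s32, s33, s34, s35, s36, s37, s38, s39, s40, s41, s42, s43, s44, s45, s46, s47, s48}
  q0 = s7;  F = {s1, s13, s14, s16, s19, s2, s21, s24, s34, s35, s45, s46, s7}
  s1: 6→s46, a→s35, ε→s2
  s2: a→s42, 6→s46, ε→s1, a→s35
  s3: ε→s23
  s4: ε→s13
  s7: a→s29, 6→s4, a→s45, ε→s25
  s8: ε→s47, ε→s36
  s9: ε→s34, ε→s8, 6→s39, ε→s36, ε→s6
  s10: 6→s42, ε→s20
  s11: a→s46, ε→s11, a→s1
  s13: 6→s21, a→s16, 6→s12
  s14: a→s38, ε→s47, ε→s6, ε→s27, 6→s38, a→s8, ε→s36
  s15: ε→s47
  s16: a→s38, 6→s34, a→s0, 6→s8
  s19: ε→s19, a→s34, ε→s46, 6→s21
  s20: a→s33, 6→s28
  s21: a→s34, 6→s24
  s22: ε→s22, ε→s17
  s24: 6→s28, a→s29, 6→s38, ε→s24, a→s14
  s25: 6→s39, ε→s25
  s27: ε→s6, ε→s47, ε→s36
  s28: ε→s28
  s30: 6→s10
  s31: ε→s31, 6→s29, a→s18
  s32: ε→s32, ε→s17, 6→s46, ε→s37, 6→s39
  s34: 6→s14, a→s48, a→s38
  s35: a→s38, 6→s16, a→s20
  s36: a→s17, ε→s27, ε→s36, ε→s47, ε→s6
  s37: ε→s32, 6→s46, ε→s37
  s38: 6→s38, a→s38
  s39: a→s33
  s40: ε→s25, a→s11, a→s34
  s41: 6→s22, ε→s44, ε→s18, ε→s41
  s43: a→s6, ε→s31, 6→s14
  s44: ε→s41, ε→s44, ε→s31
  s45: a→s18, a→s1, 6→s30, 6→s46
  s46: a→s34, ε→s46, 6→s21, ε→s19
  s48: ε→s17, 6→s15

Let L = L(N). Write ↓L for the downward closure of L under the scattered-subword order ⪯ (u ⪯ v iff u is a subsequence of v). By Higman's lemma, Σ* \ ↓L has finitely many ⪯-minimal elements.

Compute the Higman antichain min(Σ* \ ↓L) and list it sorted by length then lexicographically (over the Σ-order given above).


min(Σ*\↓L) = [6aa, 6666, aaaa, a6a66].

|Q|=49, |F|=13, |δ|=110 (49 ε).
min D↑ (12 st, q0=0, F={9}): 0:6→1,a→2 1:6→3,a→4 2:6→5,a→6 3:6→7,a→8 4:6→8,a→9 5:6→3,a→8 6:6→5,a→10 7:6→9,a→11 8:6→11,a→9 9:6→9,a→9 10:6→4,a→9 11:6→9,a→9.
'6aa': N↓-sim [35, 28, 15, 10] end={s0,s15,s17,s27,s36,s38,s47,s48,s6,s8} — reject; 3/3 del acc.
'6666': run [35, 28, 20, 13, 2] end={s28,s38} — reject; 4/4 del acc.
'aaaa': N↓-sim [35, 29, 26, 19, 13] end={s0,s15,s17,s20,s27,s28,s33,s36,s38,s47,s48,s6,…} ∉↓L; 4/4 single-dels accept.
'a6a66': run [35, 29, 24, 14, 9, 1] end={s38} rej; 5/5 deletions ∈↓L.
4 obstructions.


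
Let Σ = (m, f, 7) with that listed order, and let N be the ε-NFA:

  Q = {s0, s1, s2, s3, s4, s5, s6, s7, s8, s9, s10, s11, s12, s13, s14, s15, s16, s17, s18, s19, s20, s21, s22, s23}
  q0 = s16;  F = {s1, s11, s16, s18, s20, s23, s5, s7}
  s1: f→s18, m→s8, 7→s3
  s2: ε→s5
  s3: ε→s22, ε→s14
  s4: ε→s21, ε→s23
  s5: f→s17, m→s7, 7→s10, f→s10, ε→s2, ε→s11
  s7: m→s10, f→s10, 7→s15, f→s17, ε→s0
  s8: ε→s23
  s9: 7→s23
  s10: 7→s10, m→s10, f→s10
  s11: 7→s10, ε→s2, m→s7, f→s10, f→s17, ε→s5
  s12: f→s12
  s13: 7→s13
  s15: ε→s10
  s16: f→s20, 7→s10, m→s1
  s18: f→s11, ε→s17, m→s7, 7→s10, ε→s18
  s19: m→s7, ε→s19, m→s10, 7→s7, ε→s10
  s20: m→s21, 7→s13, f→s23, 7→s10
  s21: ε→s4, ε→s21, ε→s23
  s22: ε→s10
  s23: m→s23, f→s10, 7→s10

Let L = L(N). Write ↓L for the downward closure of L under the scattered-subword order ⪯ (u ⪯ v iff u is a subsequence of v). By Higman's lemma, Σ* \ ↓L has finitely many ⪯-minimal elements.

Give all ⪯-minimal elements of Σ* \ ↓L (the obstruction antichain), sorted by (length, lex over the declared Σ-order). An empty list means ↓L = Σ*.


min(Σ*\↓L) = [7, mmf, fmf, fff, mfmm].

|Q|=24, |F|=8, |δ|=57 (20 ε).
min D↑ (8 st, q0=0, F={3}): 0:m→1,f→2,7→3 1:m→4,f→5,7→3 2:m→4,f→4,7→3 3:m→3,f→3,7→3 4:m→4,f→3,7→3 5:m→6,f→7,7→3 6:m→3,f→3,7→3 7:m→6,f→3,7→3 [Hopcroft].
'7': |S_i|=[20, 6] end={s10,s13,s14,s15,s22,s3} ∉↓L; 1/1 single-dels accept.
'mmf': N↓-sim [20, 17, 7, 2] end={s10,s17} rej; 3/3 deletions ∈↓L.
'fmf': |S_i|=[20, 14, 8, 2] end={s10,s17} — reject; 3/3 single-dels accept.
'fff': |S_i|=[20, 14, 9, 2] end={s10,s17} rej; 3/3 deletions ∈↓L.
'mfmm': run [20, 17, 9, 5, 1] end={s10} — reject; 4/4 del acc.
5 minimals (antichain).


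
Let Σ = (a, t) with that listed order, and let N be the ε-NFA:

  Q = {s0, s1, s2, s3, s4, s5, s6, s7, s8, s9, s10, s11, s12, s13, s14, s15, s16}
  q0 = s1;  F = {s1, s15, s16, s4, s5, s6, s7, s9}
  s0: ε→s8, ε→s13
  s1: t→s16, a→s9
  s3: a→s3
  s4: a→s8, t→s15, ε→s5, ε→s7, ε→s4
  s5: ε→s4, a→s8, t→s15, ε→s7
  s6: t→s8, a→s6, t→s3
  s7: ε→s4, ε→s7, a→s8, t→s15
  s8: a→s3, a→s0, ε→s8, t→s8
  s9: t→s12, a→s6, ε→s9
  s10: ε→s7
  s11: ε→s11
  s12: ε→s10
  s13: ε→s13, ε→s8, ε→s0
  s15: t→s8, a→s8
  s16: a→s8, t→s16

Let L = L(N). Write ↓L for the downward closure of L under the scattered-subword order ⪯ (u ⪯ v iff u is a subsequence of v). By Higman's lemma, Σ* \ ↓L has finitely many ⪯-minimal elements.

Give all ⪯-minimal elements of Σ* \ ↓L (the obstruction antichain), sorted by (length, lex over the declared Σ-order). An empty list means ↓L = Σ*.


min(Σ*\↓L) = [ta, aat, attt].

|Q|=17, |F|=8, |δ|=38 (17 ε).
min D↑ (7 st, q0=0, F={5}): 0:a→1,t→2 1:a→3,t→4 2:a→5,t→2 3:a→3,t→5 4:a→5,t→6 5:a→5,t→5 6:a→5,t→5 (ε-aug+det+¬).
'ta': run [14, 11, 4] end={s0,s13,s3,s8} rej; 2/2 deletions ∈↓L.
'aat': N↓-sim [14, 12, 5, 4] end={s0,s13,s3,s8} rej; 3/3 single-dels accept.
'attt': run [14, 12, 10, 5, 4] end={s0,s13,s3,s8} ∉↓L; 4/4 deletions ∈↓L.
3 obstructions.


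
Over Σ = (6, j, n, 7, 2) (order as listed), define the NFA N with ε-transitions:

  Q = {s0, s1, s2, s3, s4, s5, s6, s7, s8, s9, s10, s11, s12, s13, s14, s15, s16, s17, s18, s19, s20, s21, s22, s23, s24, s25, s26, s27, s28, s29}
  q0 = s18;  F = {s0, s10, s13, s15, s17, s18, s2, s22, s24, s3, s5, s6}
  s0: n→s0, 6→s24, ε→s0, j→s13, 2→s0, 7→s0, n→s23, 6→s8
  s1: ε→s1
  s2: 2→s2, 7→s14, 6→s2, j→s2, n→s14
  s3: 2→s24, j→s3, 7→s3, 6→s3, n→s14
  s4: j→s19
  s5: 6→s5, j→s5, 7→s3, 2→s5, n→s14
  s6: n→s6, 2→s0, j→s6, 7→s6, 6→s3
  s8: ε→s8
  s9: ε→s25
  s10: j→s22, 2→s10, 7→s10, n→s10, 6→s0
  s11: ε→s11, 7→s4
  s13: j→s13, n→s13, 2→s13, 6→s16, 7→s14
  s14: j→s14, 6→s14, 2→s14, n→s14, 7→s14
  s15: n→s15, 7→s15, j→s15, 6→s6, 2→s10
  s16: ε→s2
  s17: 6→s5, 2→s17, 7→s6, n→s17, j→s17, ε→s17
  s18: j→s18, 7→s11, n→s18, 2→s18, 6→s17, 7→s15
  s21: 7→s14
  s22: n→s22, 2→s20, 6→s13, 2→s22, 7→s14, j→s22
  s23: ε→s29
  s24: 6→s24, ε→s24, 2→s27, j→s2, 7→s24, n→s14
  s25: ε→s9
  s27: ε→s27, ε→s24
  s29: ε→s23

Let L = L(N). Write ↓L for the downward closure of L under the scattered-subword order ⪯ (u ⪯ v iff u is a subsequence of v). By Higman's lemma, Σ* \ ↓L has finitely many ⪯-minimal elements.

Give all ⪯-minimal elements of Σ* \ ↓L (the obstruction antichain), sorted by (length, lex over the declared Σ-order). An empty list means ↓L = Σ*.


A = [66n, 72j7].

|Q|=30, |F|=12, |δ|=85 (13 ε).
min D↑ (13 st, q0=0, F={6}): 0:6→1,j→0,n→0,7→2,2→0 1:6→3,j→1,n→1,7→4,2→1 2:6→4,j→2,n→2,7→2,2→5 3:6→3,j→3,n→6,7→7,2→3 4:6→7,j→4,n→4,7→4,2→8 5:6→8,j→9,n→5,7→5,2→5 6:6→6,j→6,n→6,7→6,2→6 7:6→7,j→7,n→6,7→7,2→10 8:6→10,j→11,n→8,7→8,2→8 9:6→11,j→9,n→9,7→6,2→9 10:6→10,j→12,n→6,7→10,2→10 11:6→12,j→11,n→11,7→6,2→11 12:6→12,j→12,n→6,7→6,2→12.
'66n': run [22, 14, 8, 1] end={s14} — reject; 3/3 deletions ∈↓L.
'72j7': run [22, 19, 13, 6, 1] end={s14} ∉↓L; 4/4 deletions ∈↓L.
2 words, ⪯-incomp.


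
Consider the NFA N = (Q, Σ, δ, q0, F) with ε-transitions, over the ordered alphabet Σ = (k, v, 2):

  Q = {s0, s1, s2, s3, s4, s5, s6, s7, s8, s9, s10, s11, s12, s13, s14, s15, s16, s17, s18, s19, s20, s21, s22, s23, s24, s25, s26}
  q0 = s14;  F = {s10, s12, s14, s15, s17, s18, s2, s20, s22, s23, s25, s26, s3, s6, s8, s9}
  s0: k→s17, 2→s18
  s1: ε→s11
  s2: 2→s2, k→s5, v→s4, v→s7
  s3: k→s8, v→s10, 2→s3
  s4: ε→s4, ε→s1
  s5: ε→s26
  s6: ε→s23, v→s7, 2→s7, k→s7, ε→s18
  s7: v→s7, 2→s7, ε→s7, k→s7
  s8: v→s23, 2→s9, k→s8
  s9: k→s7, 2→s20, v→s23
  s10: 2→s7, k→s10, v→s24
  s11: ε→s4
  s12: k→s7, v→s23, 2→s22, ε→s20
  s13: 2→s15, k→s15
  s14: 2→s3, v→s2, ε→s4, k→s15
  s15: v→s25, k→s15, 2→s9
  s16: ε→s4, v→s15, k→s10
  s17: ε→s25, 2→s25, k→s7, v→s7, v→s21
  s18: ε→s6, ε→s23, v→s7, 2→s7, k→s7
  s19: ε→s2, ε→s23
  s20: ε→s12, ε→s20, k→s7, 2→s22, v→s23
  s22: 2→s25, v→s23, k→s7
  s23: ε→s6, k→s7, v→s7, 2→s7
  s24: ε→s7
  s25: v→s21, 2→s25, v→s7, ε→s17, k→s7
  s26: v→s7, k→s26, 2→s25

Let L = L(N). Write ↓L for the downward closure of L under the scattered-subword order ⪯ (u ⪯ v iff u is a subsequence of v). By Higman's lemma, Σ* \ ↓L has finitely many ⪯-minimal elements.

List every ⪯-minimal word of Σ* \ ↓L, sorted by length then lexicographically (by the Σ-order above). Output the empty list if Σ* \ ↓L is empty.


min(Σ*\↓L) = [vv, kvk, k2k, 2v2, k2222v].

|Q|=27, |F|=16, |δ|=81 (21 ε).
min D↑ (13 st, q0=0, F={7}): 0:k→1,v→2,2→3 1:k→1,v→4,2→5 2:k→6,v→7,2→2 3:k→8,v→9,2→3 4:k→7,v→7,2→4 5:k→7,v→10,2→11 6:k→6,v→7,2→4 7:k→7,v→7,2→7 8:k→8,v→10,2→5 9:k→9,v→7,2→7 10:k→7,v→7,2→7 11:k→7,v→10,2→12 12:k→7,v→10,2→4 [Hopcroft].
'vv': N↓-sim [23, 15, 6] end={s1,s11,s21,s24,s4,s7} — reject; 2/2 deletions ∈↓L.
'kvk': N↓-sim [23, 17, 8, 1] end={s7} rej; 3/3 del acc.
'k2k': |S_i|=[23, 17, 11, 1] end={s7} ∉↓L; 3/3 del acc.
'2v2': N↓-sim [23, 21, 10, 1] end={s7} — reject; 3/3 del acc.
'k2222v': N↓-sim [23, 17, 11, 10, 8, 4, 2] end={s21,s7} — reject; 6/6 single-dels accept.
5 words, ⪯-incomp.


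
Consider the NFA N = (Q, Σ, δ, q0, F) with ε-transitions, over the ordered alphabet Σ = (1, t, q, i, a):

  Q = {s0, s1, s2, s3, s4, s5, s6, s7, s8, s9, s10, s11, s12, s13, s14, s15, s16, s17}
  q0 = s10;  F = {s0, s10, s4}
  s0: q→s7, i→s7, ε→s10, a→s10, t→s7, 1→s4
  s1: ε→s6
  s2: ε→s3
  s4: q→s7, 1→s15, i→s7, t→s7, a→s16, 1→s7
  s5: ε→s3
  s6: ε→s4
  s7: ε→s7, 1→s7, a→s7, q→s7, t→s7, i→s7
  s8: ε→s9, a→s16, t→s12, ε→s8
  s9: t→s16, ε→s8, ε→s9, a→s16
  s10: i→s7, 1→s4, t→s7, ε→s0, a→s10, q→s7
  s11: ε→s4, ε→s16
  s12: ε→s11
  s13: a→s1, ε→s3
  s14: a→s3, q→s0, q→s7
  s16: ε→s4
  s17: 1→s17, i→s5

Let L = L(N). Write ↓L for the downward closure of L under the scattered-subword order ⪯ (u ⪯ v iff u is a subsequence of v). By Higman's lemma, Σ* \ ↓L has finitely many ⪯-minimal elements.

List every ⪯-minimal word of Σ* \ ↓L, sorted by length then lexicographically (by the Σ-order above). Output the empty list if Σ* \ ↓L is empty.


|Q|=18, |F|=3, |δ|=47 (16 ε).
min D↑ (3 st, q0=0, F={2}): 0:1→1,t→2,q→2,i→2,a→0 1:1→2,t→2,q→2,i→2,a→1 2:1→2,t→2,q→2,i→2,a→2.
't': N↓-sim [6, 1] end={s7} — reject; 1/1 single-dels accept.
'q': run [6, 1] end={s7} rej; 1/1 deletions ∈↓L.
'i': run [6, 1] end={s7} ∉↓L; 1/1 del acc.
'11': |S_i|=[6, 4, 2] end={s15,s7} ∉↓L; 2/2 del acc.
4 words, ⪯-incomp.

min(Σ*\↓L) = [t, q, i, 11].


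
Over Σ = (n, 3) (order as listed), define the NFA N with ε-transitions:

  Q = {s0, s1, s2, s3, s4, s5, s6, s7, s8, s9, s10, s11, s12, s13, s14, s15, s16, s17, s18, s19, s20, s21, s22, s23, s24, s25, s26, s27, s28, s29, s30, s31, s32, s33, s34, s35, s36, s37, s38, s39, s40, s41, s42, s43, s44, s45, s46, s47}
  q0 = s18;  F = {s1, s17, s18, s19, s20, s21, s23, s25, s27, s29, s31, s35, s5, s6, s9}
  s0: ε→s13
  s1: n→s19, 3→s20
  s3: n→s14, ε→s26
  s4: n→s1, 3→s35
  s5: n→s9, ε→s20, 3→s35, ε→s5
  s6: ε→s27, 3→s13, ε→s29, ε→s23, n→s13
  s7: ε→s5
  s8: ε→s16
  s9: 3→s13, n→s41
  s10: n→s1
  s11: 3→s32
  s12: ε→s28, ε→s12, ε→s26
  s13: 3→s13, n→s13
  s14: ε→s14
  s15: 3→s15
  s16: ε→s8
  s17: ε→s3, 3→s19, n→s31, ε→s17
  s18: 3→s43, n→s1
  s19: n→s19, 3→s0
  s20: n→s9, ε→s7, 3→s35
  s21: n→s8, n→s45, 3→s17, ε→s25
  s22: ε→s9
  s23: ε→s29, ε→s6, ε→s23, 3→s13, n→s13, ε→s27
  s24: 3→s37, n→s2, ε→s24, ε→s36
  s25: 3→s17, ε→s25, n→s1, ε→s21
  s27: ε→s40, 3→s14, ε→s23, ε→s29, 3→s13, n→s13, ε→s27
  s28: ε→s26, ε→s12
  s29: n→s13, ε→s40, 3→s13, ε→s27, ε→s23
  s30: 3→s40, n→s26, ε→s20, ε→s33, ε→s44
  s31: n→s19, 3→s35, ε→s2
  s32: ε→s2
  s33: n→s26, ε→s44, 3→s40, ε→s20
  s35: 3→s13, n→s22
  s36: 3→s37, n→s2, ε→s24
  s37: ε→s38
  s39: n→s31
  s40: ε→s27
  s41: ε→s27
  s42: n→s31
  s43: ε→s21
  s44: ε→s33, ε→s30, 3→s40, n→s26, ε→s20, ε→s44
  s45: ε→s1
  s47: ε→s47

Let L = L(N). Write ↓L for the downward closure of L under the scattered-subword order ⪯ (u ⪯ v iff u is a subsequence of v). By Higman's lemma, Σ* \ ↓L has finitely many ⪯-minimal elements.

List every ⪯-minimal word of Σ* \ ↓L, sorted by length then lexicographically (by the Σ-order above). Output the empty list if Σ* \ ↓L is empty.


|Q|=48, |F|=15, |δ|=106 (54 ε).
min D↑ (11 st, q0=0, F={6}): 0:n→1,3→2 1:n→3,3→4 2:n→1,3→5 3:n→3,3→6 4:n→7,3→8 5:n→9,3→3 6:n→6,3→6 7:n→10,3→6 8:n→7,3→6 9:n→3,3→8 10:n→6,3→6 (ε-aug+det+¬).
'nn3': |S_i|=[29, 22, 12, 3] end={s0,s13,s14} rej; 3/3 deletions ∈↓L.
'n333': run [29, 22, 15, 11, 2] end={s13,s14} rej; 4/4 deletions ∈↓L.
'3333': |S_i|=[29, 28, 21, 13, 3] end={s0,s13,s14} ∉↓L; 4/4 deletions ∈↓L.
'n3nnn': N↓-sim [29, 22, 15, 10, 8, 1] end={s13} ∉↓L; 5/5 deletions ∈↓L.
4 obstructions.

Antichain: [nn3, n333, 3333, n3nnn].


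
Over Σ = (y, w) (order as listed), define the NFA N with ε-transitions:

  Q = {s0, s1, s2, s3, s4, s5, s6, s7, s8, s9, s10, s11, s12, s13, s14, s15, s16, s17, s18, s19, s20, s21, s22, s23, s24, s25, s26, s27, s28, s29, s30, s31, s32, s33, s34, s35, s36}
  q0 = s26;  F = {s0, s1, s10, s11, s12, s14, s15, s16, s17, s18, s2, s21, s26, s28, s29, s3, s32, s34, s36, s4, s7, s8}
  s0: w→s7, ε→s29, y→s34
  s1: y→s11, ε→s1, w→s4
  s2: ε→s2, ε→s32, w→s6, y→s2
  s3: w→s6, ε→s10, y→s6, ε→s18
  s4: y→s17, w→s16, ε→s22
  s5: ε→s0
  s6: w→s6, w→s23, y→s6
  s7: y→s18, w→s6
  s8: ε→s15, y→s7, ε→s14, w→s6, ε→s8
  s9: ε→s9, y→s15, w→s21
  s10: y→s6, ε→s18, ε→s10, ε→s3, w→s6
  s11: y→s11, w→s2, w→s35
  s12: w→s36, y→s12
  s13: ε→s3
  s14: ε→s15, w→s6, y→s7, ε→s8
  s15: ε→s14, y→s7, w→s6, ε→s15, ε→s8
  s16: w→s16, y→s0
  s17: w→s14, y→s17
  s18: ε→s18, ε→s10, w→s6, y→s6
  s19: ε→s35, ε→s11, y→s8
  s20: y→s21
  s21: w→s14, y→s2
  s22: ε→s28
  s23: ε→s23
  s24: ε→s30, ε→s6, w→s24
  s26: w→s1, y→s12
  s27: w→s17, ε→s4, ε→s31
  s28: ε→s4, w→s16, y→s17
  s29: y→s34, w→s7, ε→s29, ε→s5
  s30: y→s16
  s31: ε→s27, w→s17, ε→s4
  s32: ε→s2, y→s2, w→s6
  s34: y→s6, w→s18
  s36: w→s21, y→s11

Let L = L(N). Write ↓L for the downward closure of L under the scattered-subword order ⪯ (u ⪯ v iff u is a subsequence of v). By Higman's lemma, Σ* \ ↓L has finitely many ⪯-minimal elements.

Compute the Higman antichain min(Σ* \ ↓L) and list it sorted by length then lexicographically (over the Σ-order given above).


|Q|=37, |F|=22, |δ|=93 (37 ε).
min D↑ (16 st, q0=0, F={11}): 0:y→1,w→2 1:y→1,w→3 2:y→4,w→5 3:y→4,w→6 4:y→4,w→7 5:y→8,w→9 6:y→7,w→10 7:y→7,w→11 8:y→8,w→10 9:y→12,w→9 10:y→13,w→11 11:y→11,w→11 12:y→14,w→13 13:y→15,w→11 14:y→11,w→15 15:y→11,w→11.
'wyww': |S_i|=[27, 25, 18, 12, 2] end={s23,s6} ∉↓L; 4/4 deletions ∈↓L.
'ywwyw': |S_i|=[27, 21, 15, 13, 8, 2] end={s23,s6} — reject; 5/5 deletions ∈↓L.
'ywwww': |S_i|=[27, 21, 15, 13, 9, 2] end={s23,s6} — reject; 5/5 del acc.
'wwwyyy': |S_i|=[27, 25, 22, 14, 10, 6, 2] end={s23,s6} — reject; 6/6 single-dels accept.
4 obstructions.

min(Σ*\↓L) = [wyww, ywwyw, ywwww, wwwyyy].


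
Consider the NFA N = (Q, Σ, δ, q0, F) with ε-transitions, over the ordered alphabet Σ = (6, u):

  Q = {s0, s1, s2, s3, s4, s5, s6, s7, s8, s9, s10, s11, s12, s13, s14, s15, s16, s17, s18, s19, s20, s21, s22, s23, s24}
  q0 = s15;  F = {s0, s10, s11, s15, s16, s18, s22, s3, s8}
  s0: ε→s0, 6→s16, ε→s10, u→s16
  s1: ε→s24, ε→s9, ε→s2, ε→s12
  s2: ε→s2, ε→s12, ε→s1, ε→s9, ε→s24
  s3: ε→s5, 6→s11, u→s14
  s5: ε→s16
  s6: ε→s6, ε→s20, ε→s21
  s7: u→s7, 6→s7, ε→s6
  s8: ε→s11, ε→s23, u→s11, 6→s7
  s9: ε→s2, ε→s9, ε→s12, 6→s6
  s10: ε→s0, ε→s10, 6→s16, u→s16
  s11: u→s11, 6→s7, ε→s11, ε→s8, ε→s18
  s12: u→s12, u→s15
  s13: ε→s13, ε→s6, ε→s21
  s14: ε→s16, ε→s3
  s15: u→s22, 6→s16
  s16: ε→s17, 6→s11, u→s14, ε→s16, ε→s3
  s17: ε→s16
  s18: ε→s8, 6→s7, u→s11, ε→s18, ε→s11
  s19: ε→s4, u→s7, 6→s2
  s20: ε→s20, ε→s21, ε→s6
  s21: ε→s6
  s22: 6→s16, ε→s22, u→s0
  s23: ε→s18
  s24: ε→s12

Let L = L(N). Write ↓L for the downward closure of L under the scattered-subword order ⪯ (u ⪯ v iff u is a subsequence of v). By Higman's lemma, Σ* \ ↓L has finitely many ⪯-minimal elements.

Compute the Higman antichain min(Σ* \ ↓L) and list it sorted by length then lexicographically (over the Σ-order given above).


|Q|=25, |F|=9, |δ|=72 (47 ε).
min D↑ (6 st, q0=0, F={5}): 0:6→1,u→2 1:6→3,u→1 2:6→1,u→4 3:6→5,u→3 4:6→1,u→1 5:6→5,u→5 [Hopcroft].
'666': run [17, 13, 8, 4] end={s20,s21,s6,s7} ∉↓L; 3/3 del acc.
'uuu66': N↓-sim [17, 16, 15, 13, 8, 4] end={s20,s21,s6,s7} — reject; 5/5 del acc.
2 minimals (antichain).

Antichain: [666, uuu66].


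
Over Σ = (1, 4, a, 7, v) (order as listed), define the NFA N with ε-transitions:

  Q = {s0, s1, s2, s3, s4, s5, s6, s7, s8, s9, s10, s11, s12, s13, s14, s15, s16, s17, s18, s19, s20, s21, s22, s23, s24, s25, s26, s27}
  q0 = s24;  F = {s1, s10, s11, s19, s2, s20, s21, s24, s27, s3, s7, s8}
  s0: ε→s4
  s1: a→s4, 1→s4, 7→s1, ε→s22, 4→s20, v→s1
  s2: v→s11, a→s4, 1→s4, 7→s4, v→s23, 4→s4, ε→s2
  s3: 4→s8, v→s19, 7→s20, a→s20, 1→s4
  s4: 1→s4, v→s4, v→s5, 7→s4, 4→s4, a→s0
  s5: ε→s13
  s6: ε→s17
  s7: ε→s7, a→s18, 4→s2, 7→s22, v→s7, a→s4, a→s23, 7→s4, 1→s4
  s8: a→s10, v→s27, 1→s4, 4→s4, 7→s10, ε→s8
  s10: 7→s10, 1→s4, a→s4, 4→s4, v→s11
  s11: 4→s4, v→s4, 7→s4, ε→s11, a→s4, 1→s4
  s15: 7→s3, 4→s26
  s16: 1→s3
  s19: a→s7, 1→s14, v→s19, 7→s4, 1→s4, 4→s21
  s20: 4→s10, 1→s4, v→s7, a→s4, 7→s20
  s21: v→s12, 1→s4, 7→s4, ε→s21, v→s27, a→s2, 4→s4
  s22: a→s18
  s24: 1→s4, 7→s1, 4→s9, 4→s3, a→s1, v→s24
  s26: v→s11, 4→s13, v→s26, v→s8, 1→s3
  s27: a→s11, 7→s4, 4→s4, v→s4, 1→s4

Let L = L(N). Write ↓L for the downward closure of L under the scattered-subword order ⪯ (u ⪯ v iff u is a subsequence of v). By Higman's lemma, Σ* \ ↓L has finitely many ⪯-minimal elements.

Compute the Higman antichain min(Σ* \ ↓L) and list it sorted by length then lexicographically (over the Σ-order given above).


|Q|=28, |F|=12, |δ|=91 (9 ε).
min D↑ (13 st, q0=0, F={1}): 0:1→1,4→2,a→3,7→3,v→0 1:1→1,4→1,a→1,7→1,v→1 2:1→1,4→4,a→5,7→5,v→6 3:1→1,4→5,a→1,7→3,v→3 4:1→1,4→1,a→7,7→7,v→8 5:1→1,4→7,a→1,7→5,v→9 6:1→1,4→10,a→9,7→1,v→6 7:1→1,4→1,a→1,7→7,v→11 8:1→1,4→1,a→11,7→1,v→1 9:1→1,4→12,a→1,7→1,v→9 10:1→1,4→1,a→12,7→1,v→8 11:1→1,4→1,a→1,7→1,v→1 12:1→1,4→1,a→1,7→1,v→11.
'1': |S_i|=[22, 5] end={s0,s13,s14,s4,s5} — reject; 1/1 deletions ∈↓L.
'aa': N↓-sim [22, 13, 6] end={s0,s13,s18,s23,s4,s5} — reject; 2/2 single-dels accept.
'7a': run [22, 13, 6] end={s0,s13,s18,s23,s4,s5} — reject; 2/2 del acc.
'444': N↓-sim [22, 20, 12, 4] end={s0,s13,s4,s5} — reject; 3/3 deletions ∈↓L.
'4v7': |S_i|=[22, 20, 15, 6] end={s0,s13,s18,s22,s4,s5} rej; 3/3 deletions ∈↓L.
'44vv': run [22, 20, 12, 8, 4] end={s0,s13,s4,s5} ∉↓L; 4/4 deletions ∈↓L.
6 words, ⪯-incomp.

Antichain: [1, aa, 7a, 444, 4v7, 44vv].


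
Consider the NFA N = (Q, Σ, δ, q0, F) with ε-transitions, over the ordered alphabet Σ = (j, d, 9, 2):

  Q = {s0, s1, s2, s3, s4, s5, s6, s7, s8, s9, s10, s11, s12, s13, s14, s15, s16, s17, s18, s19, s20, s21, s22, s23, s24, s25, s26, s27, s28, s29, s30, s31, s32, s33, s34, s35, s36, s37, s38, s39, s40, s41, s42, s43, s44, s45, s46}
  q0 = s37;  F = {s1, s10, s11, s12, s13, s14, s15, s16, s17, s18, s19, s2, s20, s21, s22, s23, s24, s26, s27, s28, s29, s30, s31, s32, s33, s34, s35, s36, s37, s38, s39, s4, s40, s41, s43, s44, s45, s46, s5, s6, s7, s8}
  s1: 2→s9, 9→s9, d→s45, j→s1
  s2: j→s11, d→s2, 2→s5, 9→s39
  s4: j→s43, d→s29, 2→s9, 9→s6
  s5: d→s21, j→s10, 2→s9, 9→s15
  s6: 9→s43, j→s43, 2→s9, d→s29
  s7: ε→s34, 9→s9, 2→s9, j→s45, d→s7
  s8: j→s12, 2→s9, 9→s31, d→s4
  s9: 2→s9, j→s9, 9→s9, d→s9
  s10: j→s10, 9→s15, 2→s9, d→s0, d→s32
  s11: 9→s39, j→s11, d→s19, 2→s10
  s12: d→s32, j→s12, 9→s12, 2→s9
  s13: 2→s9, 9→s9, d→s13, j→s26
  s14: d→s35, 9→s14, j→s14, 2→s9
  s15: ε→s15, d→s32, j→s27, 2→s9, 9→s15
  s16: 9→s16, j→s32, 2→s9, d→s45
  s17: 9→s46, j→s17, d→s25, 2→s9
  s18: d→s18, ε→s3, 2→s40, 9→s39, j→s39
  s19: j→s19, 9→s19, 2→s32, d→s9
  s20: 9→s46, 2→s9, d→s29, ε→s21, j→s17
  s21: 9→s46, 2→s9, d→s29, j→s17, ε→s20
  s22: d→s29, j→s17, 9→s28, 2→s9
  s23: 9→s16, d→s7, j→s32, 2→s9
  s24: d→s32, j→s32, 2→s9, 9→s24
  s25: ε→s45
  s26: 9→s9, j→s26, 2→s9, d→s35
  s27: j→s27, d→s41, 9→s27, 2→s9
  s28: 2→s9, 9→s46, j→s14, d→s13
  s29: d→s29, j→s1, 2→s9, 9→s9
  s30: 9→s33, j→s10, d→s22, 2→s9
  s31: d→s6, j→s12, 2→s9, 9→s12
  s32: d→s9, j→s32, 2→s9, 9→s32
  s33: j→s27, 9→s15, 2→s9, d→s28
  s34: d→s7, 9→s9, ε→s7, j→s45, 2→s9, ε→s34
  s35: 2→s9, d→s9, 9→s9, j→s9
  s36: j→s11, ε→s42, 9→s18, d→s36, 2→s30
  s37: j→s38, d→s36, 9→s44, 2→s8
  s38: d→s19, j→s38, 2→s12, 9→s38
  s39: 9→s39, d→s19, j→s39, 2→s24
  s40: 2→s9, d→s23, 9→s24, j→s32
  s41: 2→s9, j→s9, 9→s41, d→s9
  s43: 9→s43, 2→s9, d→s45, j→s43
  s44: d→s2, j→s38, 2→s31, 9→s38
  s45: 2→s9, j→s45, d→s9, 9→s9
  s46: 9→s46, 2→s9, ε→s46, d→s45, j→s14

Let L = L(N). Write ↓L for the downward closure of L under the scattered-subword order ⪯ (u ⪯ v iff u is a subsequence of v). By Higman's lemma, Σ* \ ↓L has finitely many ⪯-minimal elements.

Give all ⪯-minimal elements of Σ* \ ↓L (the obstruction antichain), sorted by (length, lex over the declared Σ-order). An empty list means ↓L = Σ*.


|Q|=47, |F|=42, |δ|=183 (10 ε).
min D↑ (41 st, q0=0, F={13}): 0:j→1,d→2,9→3,2→4 1:j→1,d→5,9→1,2→6 2:j→7,d→2,9→8,2→9 3:j→1,d→10,9→1,2→11 4:j→6,d→12,9→11,2→13 5:j→5,d→13,9→5,2→14 6:j→6,d→14,9→6,2→13 7:j→7,d→5,9→15,2→16 8:j→15,d→8,9→15,2→17 9:j→16,d→18,9→19,2→13 10:j→7,d→10,9→15,2→20 11:j→6,d→21,9→6,2→13 12:j→22,d→23,9→21,2→13 13:j→13,d→13,9→13,2→13 14:j→14,d→13,9→14,2→13 15:j→15,d→5,9→15,2→24 16:j→16,d→14,9→25,2→13 17:j→14,d→26,9→24,2→13 18:j→27,d→23,9→28,2→13 19:j→29,d→28,9→25,2→13 20:j→16,d→30,9→25,2→13 21:j→22,d→23,9→22,2→13 22:j→22,d→31,9→22,2→13 23:j→32,d→23,9→13,2→13 24:j→14,d→14,9→24,2→13 25:j→29,d→14,9→25,2→13 26:j→14,d→33,9→34,2→13 27:j→27,d→31,9→35,2→13 28:j→36,d→37,9→35,2→13 29:j→29,d→38,9→29,2→13 30:j→27,d→23,9→35,2→13 31:j→31,d→13,9→13,2→13 32:j→32,d→31,9→13,2→13 33:j→31,d→33,9→13,2→13 34:j→14,d→31,9→34,2→13 35:j→36,d→31,9→35,2→13 36:j→36,d→39,9→36,2→13 37:j→40,d→37,9→13,2→13 38:j→13,d→13,9→38,2→13 39:j→13,d→13,9→13,2→13 40:j→40,d→39,9→13,2→13 (ε-aug+det+¬).
'22': |S_i|=[47, 36, 1] end={s9} rej; 2/2 del acc.
'jdd': run [47, 22, 8, 1] end={s9} ∉↓L; 3/3 deletions ∈↓L.
'99dd': run [47, 40, 16, 6, 1] end={s9} ∉↓L; 4/4 deletions ∈↓L.
'2dd9': run [47, 36, 25, 10, 1] end={s9} ∉↓L; 4/4 del acc.
'd92jd': run [47, 41, 27, 9, 3, 1] end={s9} — reject; 5/5 single-dels accept.
'd29jdj': |S_i|=[47, 41, 30, 15, 8, 3, 1] end={s9} rej; 6/6 del acc.
6 obstructions.

Antichain: [22, jdd, 99dd, 2dd9, d92jd, d29jdj].


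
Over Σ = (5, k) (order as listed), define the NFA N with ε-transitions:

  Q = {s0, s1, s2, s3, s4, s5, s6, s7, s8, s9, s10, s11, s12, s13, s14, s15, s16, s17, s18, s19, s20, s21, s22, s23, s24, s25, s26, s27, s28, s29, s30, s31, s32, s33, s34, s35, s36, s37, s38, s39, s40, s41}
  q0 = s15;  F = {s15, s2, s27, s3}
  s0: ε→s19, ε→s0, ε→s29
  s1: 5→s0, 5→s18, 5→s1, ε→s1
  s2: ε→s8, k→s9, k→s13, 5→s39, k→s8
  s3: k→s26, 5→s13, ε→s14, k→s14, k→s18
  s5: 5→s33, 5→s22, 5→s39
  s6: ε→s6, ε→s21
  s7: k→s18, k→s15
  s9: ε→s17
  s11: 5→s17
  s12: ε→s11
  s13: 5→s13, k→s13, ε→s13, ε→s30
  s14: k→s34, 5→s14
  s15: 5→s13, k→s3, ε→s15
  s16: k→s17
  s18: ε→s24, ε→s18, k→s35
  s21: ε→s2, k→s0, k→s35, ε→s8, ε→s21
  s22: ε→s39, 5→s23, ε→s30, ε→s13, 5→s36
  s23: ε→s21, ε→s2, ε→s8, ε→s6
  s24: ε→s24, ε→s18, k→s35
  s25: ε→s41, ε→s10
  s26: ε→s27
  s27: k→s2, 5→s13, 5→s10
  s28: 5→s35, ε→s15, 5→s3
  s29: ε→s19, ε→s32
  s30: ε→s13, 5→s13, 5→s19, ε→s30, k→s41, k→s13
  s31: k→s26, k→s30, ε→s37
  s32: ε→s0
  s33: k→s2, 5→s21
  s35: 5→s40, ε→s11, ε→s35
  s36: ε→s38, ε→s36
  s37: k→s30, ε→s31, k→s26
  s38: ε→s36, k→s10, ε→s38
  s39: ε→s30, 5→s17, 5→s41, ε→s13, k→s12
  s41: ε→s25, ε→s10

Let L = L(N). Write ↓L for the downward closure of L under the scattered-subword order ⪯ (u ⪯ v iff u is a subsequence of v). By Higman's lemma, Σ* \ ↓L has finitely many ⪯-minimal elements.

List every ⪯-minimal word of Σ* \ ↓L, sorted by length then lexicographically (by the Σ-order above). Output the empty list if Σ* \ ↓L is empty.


Antichain: [5, kkkk].

|Q|=42, |F|=4, |δ|=98 (48 ε).
min D↑ (5 st, q0=0, F={1}): 0:5→1,k→2 1:5→1,k→1 2:5→1,k→3 3:5→1,k→4 4:5→1,k→1 [Hopcroft].
'5': run [23, 13] end={s10,s11,s12,s13,s14,s17,s19,s25,s30,s34,s39,s40,…} — reject; 1/1 single-dels accept.
'kkkk': |S_i|=[23, 22, 21, 16, 11] end={s10,s11,s12,s13,s17,s19,s25,s30,s41,s8,s9} rej; 4/4 deletions ∈↓L.
2 words, ⪯-incomp.


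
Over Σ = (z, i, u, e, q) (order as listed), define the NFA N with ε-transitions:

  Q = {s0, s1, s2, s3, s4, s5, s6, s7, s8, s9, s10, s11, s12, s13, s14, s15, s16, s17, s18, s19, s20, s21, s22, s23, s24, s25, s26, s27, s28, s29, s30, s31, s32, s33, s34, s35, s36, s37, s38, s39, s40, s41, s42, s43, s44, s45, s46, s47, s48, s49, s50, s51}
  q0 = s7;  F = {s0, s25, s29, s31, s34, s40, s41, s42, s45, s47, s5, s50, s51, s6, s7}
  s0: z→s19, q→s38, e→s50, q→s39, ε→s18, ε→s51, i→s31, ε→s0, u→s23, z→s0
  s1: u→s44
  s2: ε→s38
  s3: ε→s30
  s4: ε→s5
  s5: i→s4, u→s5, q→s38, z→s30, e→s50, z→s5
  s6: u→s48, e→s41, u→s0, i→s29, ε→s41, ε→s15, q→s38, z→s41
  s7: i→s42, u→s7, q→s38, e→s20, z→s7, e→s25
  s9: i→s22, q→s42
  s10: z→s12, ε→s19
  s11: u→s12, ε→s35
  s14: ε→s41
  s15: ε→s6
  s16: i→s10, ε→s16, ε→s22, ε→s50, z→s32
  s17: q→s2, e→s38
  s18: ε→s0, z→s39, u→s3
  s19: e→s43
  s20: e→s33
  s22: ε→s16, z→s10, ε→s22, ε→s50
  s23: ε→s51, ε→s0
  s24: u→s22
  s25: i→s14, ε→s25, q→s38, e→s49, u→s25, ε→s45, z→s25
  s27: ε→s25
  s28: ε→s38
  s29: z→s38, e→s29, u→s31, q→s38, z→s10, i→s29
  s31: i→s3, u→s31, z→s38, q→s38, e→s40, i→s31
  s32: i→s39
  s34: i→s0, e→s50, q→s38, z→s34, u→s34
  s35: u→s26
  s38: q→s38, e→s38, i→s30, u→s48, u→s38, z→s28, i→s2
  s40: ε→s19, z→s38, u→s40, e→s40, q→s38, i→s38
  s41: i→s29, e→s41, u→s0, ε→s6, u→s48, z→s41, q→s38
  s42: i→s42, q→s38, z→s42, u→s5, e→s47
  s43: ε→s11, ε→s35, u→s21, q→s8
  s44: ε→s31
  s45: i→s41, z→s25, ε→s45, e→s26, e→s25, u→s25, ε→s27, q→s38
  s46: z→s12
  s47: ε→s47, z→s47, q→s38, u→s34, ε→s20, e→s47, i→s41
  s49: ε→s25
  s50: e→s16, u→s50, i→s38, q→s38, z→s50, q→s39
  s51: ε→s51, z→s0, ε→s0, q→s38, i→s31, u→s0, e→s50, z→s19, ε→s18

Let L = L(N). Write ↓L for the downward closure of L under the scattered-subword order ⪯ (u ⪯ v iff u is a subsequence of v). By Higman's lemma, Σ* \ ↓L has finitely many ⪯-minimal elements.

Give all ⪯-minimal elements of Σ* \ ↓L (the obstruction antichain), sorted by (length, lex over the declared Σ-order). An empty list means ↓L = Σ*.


|Q|=52, |F|=15, |δ|=151 (38 ε).
min D↑ (13 st, q0=0, F={3}): 0:z→0,i→1,u→0,e→2,q→3 1:z→1,i→1,u→4,e→5,q→3 2:z→2,i→6,u→2,e→2,q→3 3:z→3,i→3,u→3,e→3,q→3 4:z→4,i→4,u→4,e→7,q→3 5:z→5,i→6,u→8,e→5,q→3 6:z→6,i→9,u→10,e→6,q→3 7:z→7,i→3,u→7,e→7,q→3 8:z→8,i→10,u→8,e→7,q→3 9:z→3,i→9,u→11,e→9,q→3 10:z→10,i→11,u→10,e→7,q→3 11:z→3,i→11,u→11,e→12,q→3 12:z→3,i→3,u→12,e→12,q→3 [Hopcroft].
'q': N↓-sim [43, 7] end={s2,s28,s30,s38,s39,s48,s8} ∉↓L; 1/1 single-dels accept.
'iuei': run [43, 38, 29, 20, 15] end={s10,s11,s12,s19,s2,s21,s26,s28,s30,s35,s38,s39,…} — reject; 4/4 deletions ∈↓L.
'eiiz': N↓-sim [43, 39, 31, 19, 14] end={s10,s11,s12,s19,s2,s21,s26,s28,s30,s35,s38,s43,…} — reject; 4/4 del acc.
3 minimals (antichain).

Antichain: [q, iuei, eiiz].


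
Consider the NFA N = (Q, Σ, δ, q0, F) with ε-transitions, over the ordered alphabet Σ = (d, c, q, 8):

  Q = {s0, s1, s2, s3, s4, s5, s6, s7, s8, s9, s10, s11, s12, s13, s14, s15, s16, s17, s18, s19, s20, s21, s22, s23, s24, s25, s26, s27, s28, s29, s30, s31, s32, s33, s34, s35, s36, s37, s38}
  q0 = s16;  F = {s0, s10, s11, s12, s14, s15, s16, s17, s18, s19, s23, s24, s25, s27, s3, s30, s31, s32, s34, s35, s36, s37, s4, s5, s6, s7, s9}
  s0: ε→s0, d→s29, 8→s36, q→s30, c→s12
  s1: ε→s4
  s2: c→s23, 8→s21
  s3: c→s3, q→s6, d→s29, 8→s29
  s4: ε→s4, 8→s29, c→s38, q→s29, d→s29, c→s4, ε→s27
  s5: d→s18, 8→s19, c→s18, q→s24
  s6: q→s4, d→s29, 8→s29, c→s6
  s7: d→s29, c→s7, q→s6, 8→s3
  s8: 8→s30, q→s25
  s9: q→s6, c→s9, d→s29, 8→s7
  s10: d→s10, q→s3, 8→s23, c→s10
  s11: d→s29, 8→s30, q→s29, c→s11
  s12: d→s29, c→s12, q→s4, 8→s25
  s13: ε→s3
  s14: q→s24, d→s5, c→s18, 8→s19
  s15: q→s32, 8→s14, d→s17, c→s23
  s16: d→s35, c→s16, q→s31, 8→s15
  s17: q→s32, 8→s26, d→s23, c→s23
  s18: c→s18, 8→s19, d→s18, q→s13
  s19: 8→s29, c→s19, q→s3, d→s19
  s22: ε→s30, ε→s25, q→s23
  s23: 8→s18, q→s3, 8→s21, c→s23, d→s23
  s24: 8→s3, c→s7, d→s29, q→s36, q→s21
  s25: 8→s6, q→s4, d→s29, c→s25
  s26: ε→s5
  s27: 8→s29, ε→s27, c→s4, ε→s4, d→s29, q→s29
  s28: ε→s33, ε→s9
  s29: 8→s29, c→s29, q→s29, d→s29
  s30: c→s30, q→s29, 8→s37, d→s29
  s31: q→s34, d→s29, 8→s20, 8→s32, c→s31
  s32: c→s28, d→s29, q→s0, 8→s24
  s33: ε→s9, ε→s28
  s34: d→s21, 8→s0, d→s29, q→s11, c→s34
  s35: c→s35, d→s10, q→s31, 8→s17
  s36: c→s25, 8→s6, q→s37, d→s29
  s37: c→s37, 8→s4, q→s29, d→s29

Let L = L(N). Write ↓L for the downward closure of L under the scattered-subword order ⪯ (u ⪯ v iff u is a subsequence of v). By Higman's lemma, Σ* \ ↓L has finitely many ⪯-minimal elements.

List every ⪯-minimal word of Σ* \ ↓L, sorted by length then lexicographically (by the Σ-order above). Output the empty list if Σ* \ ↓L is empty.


|Q|=39, |F|=27, |δ|=136 (14 ε).
min D↑ (27 st, q0=0, F={6}): 0:d→1,c→0,q→2,8→3 1:d→4,c→1,q→2,8→5 2:d→6,c→2,q→7,8→8 3:d→5,c→9,q→8,8→10 4:d→4,c→4,q→11,8→9 5:d→9,c→9,q→8,8→12 6:d→6,c→6,q→6,8→6 7:d→6,c→7,q→13,8→14 8:d→6,c→15,q→14,8→16 9:d→9,c→9,q→11,8→17 10:d→12,c→17,q→16,8→18 11:d→6,c→11,q→19,8→6 12:d→17,c→17,q→16,8→18 13:d→6,c→13,q→6,8→20 14:d→6,c→21,q→20,8→22 15:d→6,c→15,q→19,8→23 16:d→6,c→23,q→22,8→11 17:d→17,c→17,q→11,8→18 18:d→18,c→18,q→11,8→6 19:d→6,c→19,q→24,8→6 20:d→6,c→20,q→6,8→25 21:d→6,c→21,q→24,8→26 22:d→6,c→26,q→25,8→19 23:d→6,c→23,q→19,8→11 24:d→6,c→24,q→6,8→6 25:d→6,c→25,q→6,8→24 26:d→6,c→26,q→24,8→19 [Hopcroft].
'qd': run [35, 24, 2] end={s21,s29} — reject; 2/2 single-dels accept.
'ddq8': run [35, 32, 12, 7, 1] end={s29} rej; 4/4 single-dels accept.
'qqqq': run [35, 24, 14, 7, 1] end={s29} ∉↓L; 4/4 deletions ∈↓L.
'8cq8': N↓-sim [35, 29, 19, 7, 1] end={s29} — reject; 4/4 deletions ∈↓L.
'8888': run [35, 29, 18, 7, 1] end={s29} ∉↓L; 4/4 deletions ∈↓L.
5 words, ⪯-incomp.

min(Σ*\↓L) = [qd, ddq8, qqqq, 8cq8, 8888].


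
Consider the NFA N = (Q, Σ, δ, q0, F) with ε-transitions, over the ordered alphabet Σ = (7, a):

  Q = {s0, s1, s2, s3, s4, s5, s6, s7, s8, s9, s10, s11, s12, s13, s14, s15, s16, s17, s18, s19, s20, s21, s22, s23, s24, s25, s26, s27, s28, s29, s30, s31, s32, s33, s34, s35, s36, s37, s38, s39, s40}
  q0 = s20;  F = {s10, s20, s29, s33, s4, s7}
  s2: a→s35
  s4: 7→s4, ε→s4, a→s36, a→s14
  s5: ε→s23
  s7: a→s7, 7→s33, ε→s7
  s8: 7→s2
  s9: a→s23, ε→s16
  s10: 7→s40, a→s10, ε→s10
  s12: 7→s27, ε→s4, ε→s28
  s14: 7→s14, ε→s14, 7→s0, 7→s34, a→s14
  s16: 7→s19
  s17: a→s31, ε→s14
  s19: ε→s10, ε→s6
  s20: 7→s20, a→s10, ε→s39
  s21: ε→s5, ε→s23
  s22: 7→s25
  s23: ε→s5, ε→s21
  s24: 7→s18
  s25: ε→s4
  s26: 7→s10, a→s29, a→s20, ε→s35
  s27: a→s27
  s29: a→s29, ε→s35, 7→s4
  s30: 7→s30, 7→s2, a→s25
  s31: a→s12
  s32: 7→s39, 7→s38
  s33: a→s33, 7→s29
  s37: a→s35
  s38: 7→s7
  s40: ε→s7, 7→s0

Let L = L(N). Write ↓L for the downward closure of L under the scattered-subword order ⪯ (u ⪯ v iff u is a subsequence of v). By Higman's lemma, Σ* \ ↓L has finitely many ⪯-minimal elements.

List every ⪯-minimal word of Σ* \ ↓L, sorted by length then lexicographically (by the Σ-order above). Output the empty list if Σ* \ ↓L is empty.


A = [a7777a].

|Q|=41, |F|=6, |δ|=58 (20 ε).
min D↑ (7 st, q0=0, F={6}): 0:7→0,a→1 1:7→2,a→1 2:7→3,a→2 3:7→4,a→3 4:7→5,a→4 5:7→5,a→6 6:7→6,a→6 [Hopcroft].
'a7777a': N↓-sim [13, 11, 10, 8, 7, 5, 4] end={s0,s14,s34,s36} rej; 6/6 single-dels accept.
1 minimals (antichain).
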